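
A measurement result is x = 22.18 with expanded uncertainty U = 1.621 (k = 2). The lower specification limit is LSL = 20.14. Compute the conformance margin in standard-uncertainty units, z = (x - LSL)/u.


u = U / k = 1.621 / 2 = 0.8105
margin = |LSL - x| = |20.14 - 22.18| = 2.04
z = margin / u = 2.04 / 0.8105
z = 2.5170

2.5170


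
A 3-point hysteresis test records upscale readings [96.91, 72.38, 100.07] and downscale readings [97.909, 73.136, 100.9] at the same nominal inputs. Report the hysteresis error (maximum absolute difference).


|96.91 - 97.909| = 0.9990
|72.38 - 73.136| = 0.7560
|100.07 - 100.9| = 0.8300
hysteresis = max(diffs) = 0.9990

0.9990


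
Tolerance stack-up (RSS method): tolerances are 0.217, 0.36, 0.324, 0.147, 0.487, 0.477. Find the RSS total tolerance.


RSS = sqrt(0.217^2 + 0.36^2 + 0.324^2 + 0.147^2 + 0.487^2 + 0.477^2)
= sqrt(0.767972)
= 0.8763

0.8763


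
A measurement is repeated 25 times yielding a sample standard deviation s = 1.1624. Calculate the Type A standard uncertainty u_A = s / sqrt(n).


u_A = s / sqrt(n)
u_A = 1.1624 / sqrt(25)
u_A = 1.1624 / 5
u_A = 0.2325

0.2325


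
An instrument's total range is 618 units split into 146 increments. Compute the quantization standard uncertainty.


resolution = range / divisions
resolution = 618 / 146 = 4.2328767
u_res = resolution / (2*sqrt(3))
u_res = 4.2328767 / 3.4641016
u_res = 1.2219

1.2219


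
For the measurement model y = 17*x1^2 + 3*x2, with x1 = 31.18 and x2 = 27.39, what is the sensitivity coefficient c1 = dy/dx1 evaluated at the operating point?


y = 17*x1^2 + 3*x2
dy/dx1 = 2*17*x1
Evaluate at x1 = 31.18: c1 = 34 * 31.18
c1 = 1060.1200

1060.1200


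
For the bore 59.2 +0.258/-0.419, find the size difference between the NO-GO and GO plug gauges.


GO = nominal - lower_tol (smallest hole = maximum material condition)
GO = 59.2 - 0.419 = 58.781
NO-GO = nominal + upper_tol (largest hole = least material condition)
NO-GO = 59.2 + 0.258 = 59.458
spread = NO-GO - GO = 59.458 - 58.781 = 0.6770

0.6770


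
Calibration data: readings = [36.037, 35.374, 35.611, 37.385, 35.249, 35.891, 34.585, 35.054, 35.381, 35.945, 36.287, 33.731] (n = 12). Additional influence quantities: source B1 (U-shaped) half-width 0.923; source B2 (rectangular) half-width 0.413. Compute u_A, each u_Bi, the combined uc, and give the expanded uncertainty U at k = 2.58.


mean = (36.037 + 35.374 + 35.611 + 37.385 + 35.249 + 35.891 + 34.585 + 35.054 + 35.381 + 35.945 + 36.287 + 33.731) / 12 = 35.54416667
s = sqrt(sum((x - mean)^2)/(n-1)) = 0.90751016
u_A = s / sqrt(n) = 0.90751016 / sqrt(12) = 0.26197562
u_B1 = 0.923 / sqrt(2) = 0.65265956
u_B2 = 0.413 / sqrt(3) = 0.23844566
uc = sqrt(0.26197562^2 + 0.65265956^2 + 0.23844566^2) = 0.74259818
U = k * uc = 2.58 * 0.74259818
U = 1.9159

1.9159


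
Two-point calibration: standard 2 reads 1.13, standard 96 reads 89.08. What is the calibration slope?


slope = (y2 - y1) / (x2 - x1)
= (89.08 - 1.13) / (96 - 2)
= 87.9500 / 94
= 0.9356

0.9356


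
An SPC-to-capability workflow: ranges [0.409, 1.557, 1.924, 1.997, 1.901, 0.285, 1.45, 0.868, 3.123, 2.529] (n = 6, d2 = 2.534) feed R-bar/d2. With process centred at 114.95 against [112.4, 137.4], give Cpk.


R_bar = (0.409 + 1.557 + 1.924 + 1.997 + 1.901 + 0.285 + 1.45 + 0.868 + 3.123 + 2.529) / 10 = 1.6043
sigma = R_bar / d2 = 1.6043 / 2.534 = 0.63310971
Cp = (USL - LSL)/(6*sigma) = (137.4 - 112.4)/(6*0.63310971) = 6.5813
Cpu = (137.4 - 114.95)/(3*0.63310971) = 11.8200
Cpl = (114.95 - 112.4)/(3*0.63310971) = 1.3426
Cpk = min(Cpu, Cpl) = 1.3426

1.3426


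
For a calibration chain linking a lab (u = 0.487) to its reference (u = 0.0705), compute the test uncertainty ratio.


TUR = u_lab / u_ref
= 0.487 / 0.0705
= 6.9078

6.9078


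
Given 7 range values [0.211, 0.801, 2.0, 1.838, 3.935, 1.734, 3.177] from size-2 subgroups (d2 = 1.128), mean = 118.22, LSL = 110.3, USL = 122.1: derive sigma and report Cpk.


R_bar = (0.211 + 0.801 + 2.0 + 1.838 + 3.935 + 1.734 + 3.177) / 7 = 1.9565714
sigma = R_bar / d2 = 1.9565714 / 1.128 = 1.7345491
Cp = (USL - LSL)/(6*sigma) = (122.1 - 110.3)/(6*1.7345491) = 1.1338
Cpu = (122.1 - 118.22)/(3*1.7345491) = 0.7456
Cpl = (118.22 - 110.3)/(3*1.7345491) = 1.5220
Cpk = min(Cpu, Cpl) = 0.7456

0.7456


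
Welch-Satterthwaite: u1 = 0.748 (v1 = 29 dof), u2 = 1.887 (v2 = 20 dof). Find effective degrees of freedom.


uc = sqrt(u1^2 + u2^2) = sqrt(0.748^2 + 1.887^2) = 2.0298456
v_eff = uc^4 / (u1^4/v1 + u2^4/v2)
= 2.0298456^4 / (0.748^4/29 + 1.887^4/20)
= 16.976651 / 0.64474844
v_eff = 26.3307

26.3307


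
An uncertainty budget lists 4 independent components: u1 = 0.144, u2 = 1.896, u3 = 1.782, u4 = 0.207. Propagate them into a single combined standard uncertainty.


uc = sqrt(0.144^2 + 1.896^2 + 1.782^2 + 0.207^2)
uc = sqrt(6.833925)
uc = 2.6142

2.6142


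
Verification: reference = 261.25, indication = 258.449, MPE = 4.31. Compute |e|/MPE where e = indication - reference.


e = indication - reference = 258.449 - 261.25 = -2.8010
|e| = 2.8010
ratio = |e| / MPE = 2.8010 / 4.31
ratio = 0.6499

0.6499


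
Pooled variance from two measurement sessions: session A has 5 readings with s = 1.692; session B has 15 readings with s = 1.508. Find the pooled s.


s_p = sqrt(((n1-1)*s1^2 + (n2-1)*s2^2) / (n1+n2-2))
numerator = (5-1)*1.692^2 + (15-1)*1.508^2 = 11.451456 + 31.836896 = 43.288352
denominator = 5 + 15 - 2 = 18
s_p^2 = 43.288352 / 18 = 2.4049084
s_p = sqrt(2.4049084) = 1.5508

1.5508


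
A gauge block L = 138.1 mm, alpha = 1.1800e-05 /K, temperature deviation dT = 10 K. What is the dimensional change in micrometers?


dL = L * alpha * dT
= 138.1 * 1.1800e-05 * 10
= 0.0162958 mm
dL_um = 0.0162958 * 1000 = 16.2958 um

16.2958


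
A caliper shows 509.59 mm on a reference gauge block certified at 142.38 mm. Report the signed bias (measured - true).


Systematic error = measured - true
= 509.59 - 142.38
= 367.2100

367.2100


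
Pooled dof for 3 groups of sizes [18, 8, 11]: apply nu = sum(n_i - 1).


nu = sum_i (n_i - 1)
nu = ((18 - 1) + (8 - 1) + (11 - 1))
nu = 17 + 7 + 10
nu = 34

34


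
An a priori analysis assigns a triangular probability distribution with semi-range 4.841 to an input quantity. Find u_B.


u_B = half_width / sqrt(6)
u_B = 4.841 / 2.4494897
u_B = 1.9763

1.9763


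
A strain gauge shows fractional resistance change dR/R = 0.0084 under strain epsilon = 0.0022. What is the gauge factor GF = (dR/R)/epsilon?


GF = (dR/R) / epsilon
= 0.0084 / 0.0022
= 3.8182

3.8182


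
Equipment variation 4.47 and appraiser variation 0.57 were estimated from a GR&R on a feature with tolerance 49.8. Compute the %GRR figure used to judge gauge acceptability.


GRR = sqrt(EV^2 + AV^2) = sqrt(4.47^2 + 0.57^2) = 4.5061957
%GRR = GRR / tol * 100 = 4.5061957 / 49.8 * 100
%GRR = 9.0486

9.0486


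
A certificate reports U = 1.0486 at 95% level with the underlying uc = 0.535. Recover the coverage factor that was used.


k = U / uc
k = 1.0486 / 0.535
k = 1.96

1.96


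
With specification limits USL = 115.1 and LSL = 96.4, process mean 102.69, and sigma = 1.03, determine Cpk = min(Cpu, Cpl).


Cpu = (USL - mean) / (3*sigma) = (115.1 - 102.69) / (3*1.03) = 4.0162
Cpl = (mean - LSL) / (3*sigma) = (102.69 - 96.4) / (3*1.03) = 2.0356
Cpk = min(Cpu, Cpl) = 2.0356

2.0356


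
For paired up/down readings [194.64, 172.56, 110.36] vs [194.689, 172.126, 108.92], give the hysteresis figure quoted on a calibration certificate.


|194.64 - 194.689| = 0.0490
|172.56 - 172.126| = 0.4340
|110.36 - 108.92| = 1.4400
hysteresis = max(diffs) = 1.4400

1.4400


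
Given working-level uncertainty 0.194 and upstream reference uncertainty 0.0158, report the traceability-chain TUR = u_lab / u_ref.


TUR = u_lab / u_ref
= 0.194 / 0.0158
= 12.2785

12.2785


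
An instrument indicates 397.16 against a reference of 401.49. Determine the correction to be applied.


Correction = standard - reading
= 401.49 - 397.16
= 4.3300

4.3300


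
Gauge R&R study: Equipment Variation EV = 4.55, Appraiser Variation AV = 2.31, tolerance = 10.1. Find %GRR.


GRR = sqrt(EV^2 + AV^2) = sqrt(4.55^2 + 2.31^2) = 5.1028032
%GRR = GRR / tol * 100 = 5.1028032 / 10.1 * 100
%GRR = 50.5228

50.5228


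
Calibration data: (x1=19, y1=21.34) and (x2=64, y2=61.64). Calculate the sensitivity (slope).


slope = (y2 - y1) / (x2 - x1)
= (61.64 - 21.34) / (64 - 19)
= 40.3000 / 45
= 0.8956

0.8956


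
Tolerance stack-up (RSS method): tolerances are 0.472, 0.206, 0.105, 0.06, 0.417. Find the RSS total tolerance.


RSS = sqrt(0.472^2 + 0.206^2 + 0.105^2 + 0.06^2 + 0.417^2)
= sqrt(0.453734)
= 0.6736

0.6736


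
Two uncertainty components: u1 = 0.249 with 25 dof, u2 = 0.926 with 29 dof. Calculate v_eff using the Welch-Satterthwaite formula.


uc = sqrt(u1^2 + u2^2) = sqrt(0.249^2 + 0.926^2) = 0.95889363
v_eff = uc^4 / (u1^4/v1 + u2^4/v2)
= 0.95889363^4 / (0.249^4/25 + 0.926^4/29)
= 0.84543794 / 0.025507734
v_eff = 33.1444

33.1444


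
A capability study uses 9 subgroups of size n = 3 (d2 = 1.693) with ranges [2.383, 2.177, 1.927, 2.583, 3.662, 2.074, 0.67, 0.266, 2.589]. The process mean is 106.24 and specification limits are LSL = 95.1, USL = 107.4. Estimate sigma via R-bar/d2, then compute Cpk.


R_bar = (2.383 + 2.177 + 1.927 + 2.583 + 3.662 + 2.074 + 0.67 + 0.266 + 2.589) / 9 = 2.0367778
sigma = R_bar / d2 = 2.0367778 / 1.693 = 1.2030584
Cp = (USL - LSL)/(6*sigma) = (107.4 - 95.1)/(6*1.2030584) = 1.7040
Cpu = (107.4 - 106.24)/(3*1.2030584) = 0.3214
Cpl = (106.24 - 95.1)/(3*1.2030584) = 3.0866
Cpk = min(Cpu, Cpl) = 0.3214

0.3214


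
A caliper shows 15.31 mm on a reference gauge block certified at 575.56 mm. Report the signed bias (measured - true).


Systematic error = measured - true
= 15.31 - 575.56
= -560.2500

-560.2500


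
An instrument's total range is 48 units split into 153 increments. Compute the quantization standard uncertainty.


resolution = range / divisions
resolution = 48 / 153 = 0.31372549
u_res = resolution / (2*sqrt(3))
u_res = 0.31372549 / 3.4641016
u_res = 0.0906

0.0906


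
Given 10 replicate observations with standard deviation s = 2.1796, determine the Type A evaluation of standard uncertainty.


u_A = s / sqrt(n)
u_A = 2.1796 / sqrt(10)
u_A = 2.1796 / 3.1622777
u_A = 0.6893

0.6893


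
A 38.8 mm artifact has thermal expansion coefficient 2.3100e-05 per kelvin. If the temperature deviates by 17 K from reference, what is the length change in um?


dL = L * alpha * dT
= 38.8 * 2.3100e-05 * 17
= 0.0152368 mm
dL_um = 0.0152368 * 1000 = 15.2368 um

15.2368


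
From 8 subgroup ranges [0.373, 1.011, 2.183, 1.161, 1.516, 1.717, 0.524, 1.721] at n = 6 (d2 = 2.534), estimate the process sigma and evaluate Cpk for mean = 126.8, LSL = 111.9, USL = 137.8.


R_bar = (0.373 + 1.011 + 2.183 + 1.161 + 1.516 + 1.717 + 0.524 + 1.721) / 8 = 1.27575
sigma = R_bar / d2 = 1.27575 / 2.534 = 0.50345304
Cp = (USL - LSL)/(6*sigma) = (137.8 - 111.9)/(6*0.50345304) = 8.5741
Cpu = (137.8 - 126.8)/(3*0.50345304) = 7.2830
Cpl = (126.8 - 111.9)/(3*0.50345304) = 9.8652
Cpk = min(Cpu, Cpl) = 7.2830

7.2830


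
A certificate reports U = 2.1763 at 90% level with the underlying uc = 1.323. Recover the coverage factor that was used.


k = U / uc
k = 2.1763 / 1.323
k = 1.645

1.645


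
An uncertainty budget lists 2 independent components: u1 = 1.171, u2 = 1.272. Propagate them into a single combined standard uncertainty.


uc = sqrt(1.171^2 + 1.272^2)
uc = sqrt(2.989225)
uc = 1.7289

1.7289


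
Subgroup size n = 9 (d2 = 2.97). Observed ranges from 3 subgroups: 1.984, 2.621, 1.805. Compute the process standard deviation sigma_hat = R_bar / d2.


R_bar = (1.984 + 2.621 + 1.805) / 3
R_bar = 6.41 / 3 = 2.1366667
sigma_hat = R_bar / d2 = 2.1366667 / 2.97 = 0.7194

0.7194


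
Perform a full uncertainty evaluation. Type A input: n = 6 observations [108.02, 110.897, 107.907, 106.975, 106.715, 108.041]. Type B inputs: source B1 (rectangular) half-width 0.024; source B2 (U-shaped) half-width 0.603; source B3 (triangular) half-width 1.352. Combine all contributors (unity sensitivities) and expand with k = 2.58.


mean = (108.02 + 110.897 + 107.907 + 106.975 + 106.715 + 108.041) / 6 = 108.0925
s = sqrt(sum((x - mean)^2)/(n-1)) = 1.4868659
u_A = s / sqrt(n) = 1.4868659 / sqrt(6) = 0.60701046
u_B1 = 0.024 / sqrt(3) = 0.013856406
u_B2 = 0.603 / sqrt(2) = 0.42638539
u_B3 = 1.352 / sqrt(6) = 0.55195169
uc = sqrt(0.60701046^2 + 0.013856406^2 + 0.42638539^2 + 0.55195169^2) = 0.92472097
U = k * uc = 2.58 * 0.92472097
U = 2.3858

2.3858


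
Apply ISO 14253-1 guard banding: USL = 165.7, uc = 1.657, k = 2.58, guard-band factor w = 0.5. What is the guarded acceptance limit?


U = k * uc = 2.58 * 1.657 = 4.27506
guard band g = w * U = 0.5 * 4.27506 = 2.13753
AL = USL - g = 165.7 - 2.13753
AL = 163.5625

163.5625


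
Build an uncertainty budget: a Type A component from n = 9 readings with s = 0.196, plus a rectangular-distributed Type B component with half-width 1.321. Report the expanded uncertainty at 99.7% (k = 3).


u_A = s / sqrt(n) = 0.196 / sqrt(9) = 0.065333333
u_B = half_width / sqrt(3) = 1.321 / sqrt(3) = 0.76267971
uc = sqrt(u_A^2 + u_B^2) = sqrt(0.065333333^2 + 0.76267971^2) = 0.76547292
U = k * uc = 3 * 0.76547292
U = 2.2964

2.2964


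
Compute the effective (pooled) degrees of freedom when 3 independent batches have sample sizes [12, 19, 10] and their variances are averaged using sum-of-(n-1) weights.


nu = sum_i (n_i - 1)
nu = ((12 - 1) + (19 - 1) + (10 - 1))
nu = 11 + 18 + 9
nu = 38

38


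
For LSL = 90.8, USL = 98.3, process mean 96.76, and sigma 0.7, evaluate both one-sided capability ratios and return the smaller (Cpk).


Cpu = (USL - mean) / (3*sigma) = (98.3 - 96.76) / (3*0.7) = 0.7333
Cpl = (mean - LSL) / (3*sigma) = (96.76 - 90.8) / (3*0.7) = 2.8381
Cpk = min(Cpu, Cpl) = 0.7333

0.7333


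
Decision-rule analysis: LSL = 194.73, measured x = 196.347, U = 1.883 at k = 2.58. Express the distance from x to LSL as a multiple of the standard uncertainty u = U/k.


u = U / k = 1.883 / 2.58 = 0.72984496
margin = |LSL - x| = |194.73 - 196.347| = 1.617
z = margin / u = 1.617 / 0.72984496
z = 2.2155

2.2155


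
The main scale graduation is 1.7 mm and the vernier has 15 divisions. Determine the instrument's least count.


LC = MSD / n_div
= 1.7 / 15
= 0.1133

0.1133


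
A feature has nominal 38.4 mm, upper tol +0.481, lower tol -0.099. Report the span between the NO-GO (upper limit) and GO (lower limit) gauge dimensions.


GO = nominal - lower_tol (smallest hole = maximum material condition)
GO = 38.4 - 0.099 = 38.301
NO-GO = nominal + upper_tol (largest hole = least material condition)
NO-GO = 38.4 + 0.481 = 38.881
spread = NO-GO - GO = 38.881 - 38.301 = 0.5800

0.5800


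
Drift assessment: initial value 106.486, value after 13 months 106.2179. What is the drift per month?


rate = (v2 - v1) / months
= (106.2179 - 106.486) / 13
= -0.2681 / 13
= -0.0206

-0.0206


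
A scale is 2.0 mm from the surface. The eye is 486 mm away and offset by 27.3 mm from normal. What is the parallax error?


error = h * offset / d
= 2.0 * 27.3 / 486
= 0.1123

0.1123


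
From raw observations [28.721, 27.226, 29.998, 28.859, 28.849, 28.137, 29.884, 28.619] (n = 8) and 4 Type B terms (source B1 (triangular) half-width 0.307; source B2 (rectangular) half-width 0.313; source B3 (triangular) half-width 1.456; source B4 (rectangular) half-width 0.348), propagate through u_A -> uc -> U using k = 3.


mean = (28.721 + 27.226 + 29.998 + 28.859 + 28.849 + 28.137 + 29.884 + 28.619) / 8 = 28.786625
s = sqrt(sum((x - mean)^2)/(n-1)) = 0.89208887
u_A = s / sqrt(n) = 0.89208887 / sqrt(8) = 0.31540104
u_B1 = 0.307 / sqrt(6) = 0.12533223
u_B2 = 0.313 / sqrt(3) = 0.18071063
u_B3 = 1.456 / sqrt(6) = 0.59440951
u_B4 = 0.348 / sqrt(3) = 0.20091789
uc = sqrt(0.31540104^2 + 0.12533223^2 + 0.18071063^2 + 0.59440951^2 + 0.20091789^2) = 0.73588924
U = k * uc = 3 * 0.73588924
U = 2.2077

2.2077


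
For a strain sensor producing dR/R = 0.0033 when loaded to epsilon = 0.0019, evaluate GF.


GF = (dR/R) / epsilon
= 0.0033 / 0.0019
= 1.7368

1.7368


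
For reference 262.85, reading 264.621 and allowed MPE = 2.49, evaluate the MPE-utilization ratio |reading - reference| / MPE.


e = indication - reference = 264.621 - 262.85 = 1.7710
|e| = 1.7710
ratio = |e| / MPE = 1.7710 / 2.49
ratio = 0.7112

0.7112


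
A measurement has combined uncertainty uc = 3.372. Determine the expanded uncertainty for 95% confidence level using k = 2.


U = k * uc
U = 2 * 3.372
U = 6.7440

6.7440


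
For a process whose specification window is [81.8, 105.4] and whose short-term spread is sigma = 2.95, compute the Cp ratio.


Cp = (USL - LSL) / (6 * sigma)
= (105.4 - 81.8) / (6 * 2.95)
= 23.6000 / 17.7000
= 1.3333

1.3333


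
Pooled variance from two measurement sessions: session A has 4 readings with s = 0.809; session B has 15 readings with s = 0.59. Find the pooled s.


s_p = sqrt(((n1-1)*s1^2 + (n2-1)*s2^2) / (n1+n2-2))
numerator = (4-1)*0.809^2 + (15-1)*0.59^2 = 1.963443 + 4.8734 = 6.836843
denominator = 4 + 15 - 2 = 17
s_p^2 = 6.836843 / 17 = 0.40216724
s_p = sqrt(0.40216724) = 0.6342

0.6342


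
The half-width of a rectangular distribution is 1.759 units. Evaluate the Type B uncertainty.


u_B = half_width / sqrt(3)
u_B = 1.759 / 1.7320508
u_B = 1.0156

1.0156


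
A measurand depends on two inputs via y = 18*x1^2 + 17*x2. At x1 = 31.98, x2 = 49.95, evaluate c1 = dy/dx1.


y = 18*x1^2 + 17*x2
dy/dx1 = 2*18*x1
Evaluate at x1 = 31.98: c1 = 36 * 31.98
c1 = 1151.2800

1151.2800


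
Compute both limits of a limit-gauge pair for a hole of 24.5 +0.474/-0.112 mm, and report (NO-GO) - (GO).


GO = nominal - lower_tol (smallest hole = maximum material condition)
GO = 24.5 - 0.112 = 24.388
NO-GO = nominal + upper_tol (largest hole = least material condition)
NO-GO = 24.5 + 0.474 = 24.974
spread = NO-GO - GO = 24.974 - 24.388 = 0.5860

0.5860


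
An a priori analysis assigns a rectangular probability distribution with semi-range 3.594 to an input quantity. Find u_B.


u_B = half_width / sqrt(3)
u_B = 3.594 / 1.7320508
u_B = 2.0750

2.0750


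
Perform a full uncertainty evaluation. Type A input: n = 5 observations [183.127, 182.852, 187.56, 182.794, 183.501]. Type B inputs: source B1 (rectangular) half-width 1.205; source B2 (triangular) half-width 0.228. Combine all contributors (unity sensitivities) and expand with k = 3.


mean = (183.127 + 182.852 + 187.56 + 182.794 + 183.501) / 5 = 183.9668
s = sqrt(sum((x - mean)^2)/(n-1)) = 2.0280261
u_A = s / sqrt(n) = 2.0280261 / sqrt(5) = 0.90696084
u_B1 = 1.205 / sqrt(3) = 0.69570707
u_B2 = 0.228 / sqrt(6) = 0.09308061
uc = sqrt(0.90696084^2 + 0.69570707^2 + 0.09308061^2) = 1.1468436
U = k * uc = 3 * 1.1468436
U = 3.4405

3.4405


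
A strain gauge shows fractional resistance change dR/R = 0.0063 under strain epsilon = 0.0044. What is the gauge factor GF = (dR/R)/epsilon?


GF = (dR/R) / epsilon
= 0.0063 / 0.0044
= 1.4318

1.4318


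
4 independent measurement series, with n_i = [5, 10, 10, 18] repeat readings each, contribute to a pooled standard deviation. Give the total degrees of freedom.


nu = sum_i (n_i - 1)
nu = ((5 - 1) + (10 - 1) + (10 - 1) + (18 - 1))
nu = 4 + 9 + 9 + 17
nu = 39

39


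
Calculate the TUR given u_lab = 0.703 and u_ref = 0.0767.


TUR = u_lab / u_ref
= 0.703 / 0.0767
= 9.1656

9.1656


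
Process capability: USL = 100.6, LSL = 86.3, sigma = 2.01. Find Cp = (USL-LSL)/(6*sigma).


Cp = (USL - LSL) / (6 * sigma)
= (100.6 - 86.3) / (6 * 2.01)
= 14.3000 / 12.0600
= 1.1857

1.1857


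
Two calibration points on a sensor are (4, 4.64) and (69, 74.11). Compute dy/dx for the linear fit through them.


slope = (y2 - y1) / (x2 - x1)
= (74.11 - 4.64) / (69 - 4)
= 69.4700 / 65
= 1.0688

1.0688


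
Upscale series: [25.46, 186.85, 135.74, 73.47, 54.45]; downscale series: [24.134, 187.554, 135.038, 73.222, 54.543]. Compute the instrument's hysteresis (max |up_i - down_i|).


|25.46 - 24.134| = 1.3260
|186.85 - 187.554| = 0.7040
|135.74 - 135.038| = 0.7020
|73.47 - 73.222| = 0.2480
|54.45 - 54.543| = 0.0930
hysteresis = max(diffs) = 1.3260

1.3260


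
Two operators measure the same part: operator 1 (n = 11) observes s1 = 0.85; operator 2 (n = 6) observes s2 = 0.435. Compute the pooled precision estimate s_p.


s_p = sqrt(((n1-1)*s1^2 + (n2-1)*s2^2) / (n1+n2-2))
numerator = (11-1)*0.85^2 + (6-1)*0.435^2 = 7.225 + 0.946125 = 8.171125
denominator = 11 + 6 - 2 = 15
s_p^2 = 8.171125 / 15 = 0.54474167
s_p = sqrt(0.54474167) = 0.7381

0.7381


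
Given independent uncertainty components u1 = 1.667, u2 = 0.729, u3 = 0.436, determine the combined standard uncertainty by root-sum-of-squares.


uc = sqrt(1.667^2 + 0.729^2 + 0.436^2)
uc = sqrt(3.500426)
uc = 1.8709

1.8709


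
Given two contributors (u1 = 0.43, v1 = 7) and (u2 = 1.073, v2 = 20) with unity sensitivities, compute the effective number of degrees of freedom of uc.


uc = sqrt(u1^2 + u2^2) = sqrt(0.43^2 + 1.073^2) = 1.1559537
v_eff = uc^4 / (u1^4/v1 + u2^4/v2)
= 1.1559537^4 / (0.43^4/7 + 1.073^4/20)
= 1.7855078 / 0.071161925
v_eff = 25.0908

25.0908


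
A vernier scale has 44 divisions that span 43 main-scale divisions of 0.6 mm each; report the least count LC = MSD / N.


LC = MSD / n_div
= 0.6 / 44
= 0.0136

0.0136


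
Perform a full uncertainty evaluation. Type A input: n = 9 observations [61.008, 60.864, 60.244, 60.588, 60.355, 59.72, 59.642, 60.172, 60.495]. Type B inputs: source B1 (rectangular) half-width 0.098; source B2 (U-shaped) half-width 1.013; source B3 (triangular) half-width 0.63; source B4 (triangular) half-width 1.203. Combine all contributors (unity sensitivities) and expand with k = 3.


mean = (61.008 + 60.864 + 60.244 + 60.588 + 60.355 + 59.72 + 59.642 + 60.172 + 60.495) / 9 = 60.34311111
s = sqrt(sum((x - mean)^2)/(n-1)) = 0.46307544
u_A = s / sqrt(n) = 0.46307544 / sqrt(9) = 0.15435848
u_B1 = 0.098 / sqrt(3) = 0.056580326
u_B2 = 1.013 / sqrt(2) = 0.71629917
u_B3 = 0.63 / sqrt(6) = 0.25719642
u_B4 = 1.203 / sqrt(6) = 0.49112269
uc = sqrt(0.15435848^2 + 0.056580326^2 + 0.71629917^2 + 0.25719642^2 + 0.49112269^2) = 0.92057801
U = k * uc = 3 * 0.92057801
U = 2.7617

2.7617


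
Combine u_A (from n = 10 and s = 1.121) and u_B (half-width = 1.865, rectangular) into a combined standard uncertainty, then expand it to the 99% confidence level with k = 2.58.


u_A = s / sqrt(n) = 1.121 / sqrt(10) = 0.35449133
u_B = half_width / sqrt(3) = 1.865 / sqrt(3) = 1.0767583
uc = sqrt(u_A^2 + u_B^2) = sqrt(0.35449133^2 + 1.0767583^2) = 1.1336104
U = k * uc = 2.58 * 1.1336104
U = 2.9247

2.9247


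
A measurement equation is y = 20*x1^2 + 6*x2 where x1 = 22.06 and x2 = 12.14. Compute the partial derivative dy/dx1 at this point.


y = 20*x1^2 + 6*x2
dy/dx1 = 2*20*x1
Evaluate at x1 = 22.06: c1 = 40 * 22.06
c1 = 882.4000

882.4000


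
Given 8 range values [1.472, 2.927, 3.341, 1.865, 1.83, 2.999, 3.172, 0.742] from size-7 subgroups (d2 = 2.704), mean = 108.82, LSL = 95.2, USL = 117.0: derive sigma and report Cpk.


R_bar = (1.472 + 2.927 + 3.341 + 1.865 + 1.83 + 2.999 + 3.172 + 0.742) / 8 = 2.2935
sigma = R_bar / d2 = 2.2935 / 2.704 = 0.84818787
Cp = (USL - LSL)/(6*sigma) = (117.0 - 95.2)/(6*0.84818787) = 4.2836
Cpu = (117.0 - 108.82)/(3*0.84818787) = 3.2147
Cpl = (108.82 - 95.2)/(3*0.84818787) = 5.3526
Cpk = min(Cpu, Cpl) = 3.2147

3.2147


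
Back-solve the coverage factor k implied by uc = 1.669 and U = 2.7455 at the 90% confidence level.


k = U / uc
k = 2.7455 / 1.669
k = 1.645

1.645


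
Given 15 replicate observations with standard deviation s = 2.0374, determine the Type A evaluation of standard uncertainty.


u_A = s / sqrt(n)
u_A = 2.0374 / sqrt(15)
u_A = 2.0374 / 3.8729833
u_A = 0.5261

0.5261


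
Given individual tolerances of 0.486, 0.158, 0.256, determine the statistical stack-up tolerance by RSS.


RSS = sqrt(0.486^2 + 0.158^2 + 0.256^2)
= sqrt(0.326696)
= 0.5716

0.5716


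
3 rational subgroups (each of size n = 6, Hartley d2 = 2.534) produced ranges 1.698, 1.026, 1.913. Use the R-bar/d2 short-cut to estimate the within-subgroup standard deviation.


R_bar = (1.698 + 1.026 + 1.913) / 3
R_bar = 4.637 / 3 = 1.5456667
sigma_hat = R_bar / d2 = 1.5456667 / 2.534 = 0.6100

0.6100


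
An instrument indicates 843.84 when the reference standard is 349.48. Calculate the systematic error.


Systematic error = measured - true
= 843.84 - 349.48
= 494.3600

494.3600


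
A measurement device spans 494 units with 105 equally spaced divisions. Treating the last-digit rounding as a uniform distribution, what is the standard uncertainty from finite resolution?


resolution = range / divisions
resolution = 494 / 105 = 4.7047619
u_res = resolution / (2*sqrt(3))
u_res = 4.7047619 / 3.4641016
u_res = 1.3581

1.3581


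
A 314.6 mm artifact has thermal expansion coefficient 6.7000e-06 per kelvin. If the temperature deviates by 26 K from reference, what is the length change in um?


dL = L * alpha * dT
= 314.6 * 6.7000e-06 * 26
= 0.0548033 mm
dL_um = 0.0548033 * 1000 = 54.8033 um

54.8033


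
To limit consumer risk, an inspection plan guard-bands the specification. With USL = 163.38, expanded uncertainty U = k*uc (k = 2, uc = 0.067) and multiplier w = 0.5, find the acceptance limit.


U = k * uc = 2 * 0.067 = 0.134
guard band g = w * U = 0.5 * 0.134 = 0.067
AL = USL - g = 163.38 - 0.067
AL = 163.3130

163.3130


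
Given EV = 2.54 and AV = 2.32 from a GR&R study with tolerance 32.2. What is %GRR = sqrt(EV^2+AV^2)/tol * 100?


GRR = sqrt(EV^2 + AV^2) = sqrt(2.54^2 + 2.32^2) = 3.4400581
%GRR = GRR / tol * 100 = 3.4400581 / 32.2 * 100
%GRR = 10.6834

10.6834


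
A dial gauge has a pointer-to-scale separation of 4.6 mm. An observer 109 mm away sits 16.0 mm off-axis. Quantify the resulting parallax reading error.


error = h * offset / d
= 4.6 * 16.0 / 109
= 0.6752

0.6752


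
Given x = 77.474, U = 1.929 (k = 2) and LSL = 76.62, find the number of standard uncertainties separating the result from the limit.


u = U / k = 1.929 / 2 = 0.9645
margin = |LSL - x| = |76.62 - 77.474| = 0.854
z = margin / u = 0.854 / 0.9645
z = 0.8854

0.8854


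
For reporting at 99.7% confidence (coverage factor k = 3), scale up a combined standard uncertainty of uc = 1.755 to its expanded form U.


U = k * uc
U = 3 * 1.755
U = 5.2650

5.2650


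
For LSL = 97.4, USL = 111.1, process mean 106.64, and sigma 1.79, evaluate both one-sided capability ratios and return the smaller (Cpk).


Cpu = (USL - mean) / (3*sigma) = (111.1 - 106.64) / (3*1.79) = 0.8305
Cpl = (mean - LSL) / (3*sigma) = (106.64 - 97.4) / (3*1.79) = 1.7207
Cpk = min(Cpu, Cpl) = 0.8305

0.8305


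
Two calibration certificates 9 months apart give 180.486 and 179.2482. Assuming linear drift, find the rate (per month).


rate = (v2 - v1) / months
= (179.2482 - 180.486) / 9
= -1.2378 / 9
= -0.1375

-0.1375


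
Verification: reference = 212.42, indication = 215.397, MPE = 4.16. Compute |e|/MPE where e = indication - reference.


e = indication - reference = 215.397 - 212.42 = 2.9770
|e| = 2.9770
ratio = |e| / MPE = 2.9770 / 4.16
ratio = 0.7156

0.7156


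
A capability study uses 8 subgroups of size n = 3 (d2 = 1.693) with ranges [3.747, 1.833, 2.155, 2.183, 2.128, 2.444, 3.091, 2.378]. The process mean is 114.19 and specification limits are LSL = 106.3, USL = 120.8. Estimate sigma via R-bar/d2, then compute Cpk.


R_bar = (3.747 + 1.833 + 2.155 + 2.183 + 2.128 + 2.444 + 3.091 + 2.378) / 8 = 2.494875
sigma = R_bar / d2 = 2.494875 / 1.693 = 1.4736415
Cp = (USL - LSL)/(6*sigma) = (120.8 - 106.3)/(6*1.4736415) = 1.6399
Cpu = (120.8 - 114.19)/(3*1.4736415) = 1.4952
Cpl = (114.19 - 106.3)/(3*1.4736415) = 1.7847
Cpk = min(Cpu, Cpl) = 1.4952

1.4952


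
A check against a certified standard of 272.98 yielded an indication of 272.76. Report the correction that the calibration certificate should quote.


Correction = standard - reading
= 272.98 - 272.76
= 0.2200

0.2200


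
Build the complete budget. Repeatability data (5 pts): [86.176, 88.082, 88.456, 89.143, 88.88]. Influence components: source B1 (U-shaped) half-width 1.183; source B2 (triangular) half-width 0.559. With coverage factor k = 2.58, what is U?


mean = (86.176 + 88.082 + 88.456 + 89.143 + 88.88) / 5 = 88.1474
s = sqrt(sum((x - mean)^2)/(n-1)) = 1.1740796
u_A = s / sqrt(n) = 1.1740796 / sqrt(5) = 0.52506436
u_B1 = 1.183 / sqrt(2) = 0.83650732
u_B2 = 0.559 / sqrt(6) = 0.22821079
uc = sqrt(0.52506436^2 + 0.83650732^2 + 0.22821079^2) = 1.0136653
U = k * uc = 2.58 * 1.0136653
U = 2.6153

2.6153


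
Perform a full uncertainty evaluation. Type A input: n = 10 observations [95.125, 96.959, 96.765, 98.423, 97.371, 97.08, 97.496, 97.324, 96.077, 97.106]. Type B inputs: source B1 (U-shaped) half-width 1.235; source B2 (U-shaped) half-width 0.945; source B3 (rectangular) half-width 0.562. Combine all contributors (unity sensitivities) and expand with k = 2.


mean = (95.125 + 96.959 + 96.765 + 98.423 + 97.371 + 97.08 + 97.496 + 97.324 + 96.077 + 97.106) / 10 = 96.9726
s = sqrt(sum((x - mean)^2)/(n-1)) = 0.87864482
u_A = s / sqrt(n) = 0.87864482 / sqrt(10) = 0.27785189
u_B1 = 1.235 / sqrt(2) = 0.87327687
u_B2 = 0.945 / sqrt(2) = 0.66821591
u_B3 = 0.562 / sqrt(3) = 0.32447085
uc = sqrt(0.27785189^2 + 0.87327687^2 + 0.66821591^2 + 0.32447085^2) = 1.1796644
U = k * uc = 2 * 1.1796644
U = 2.3593

2.3593


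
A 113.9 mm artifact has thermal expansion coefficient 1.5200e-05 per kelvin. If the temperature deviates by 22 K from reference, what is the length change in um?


dL = L * alpha * dT
= 113.9 * 1.5200e-05 * 22
= 0.0380882 mm
dL_um = 0.0380882 * 1000 = 38.0882 um

38.0882


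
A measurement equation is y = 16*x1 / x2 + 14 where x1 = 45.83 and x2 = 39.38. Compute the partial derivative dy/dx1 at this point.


y = 16*x1 / x2 + 14
dy/dx1 = 16/x2
Evaluate at x2 = 39.38: c1 = 16 / 39.38
c1 = 0.4063

0.4063


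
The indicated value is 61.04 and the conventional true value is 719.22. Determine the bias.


Systematic error = measured - true
= 61.04 - 719.22
= -658.1800

-658.1800


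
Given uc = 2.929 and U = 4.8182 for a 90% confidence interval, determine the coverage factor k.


k = U / uc
k = 4.8182 / 2.929
k = 1.645

1.645


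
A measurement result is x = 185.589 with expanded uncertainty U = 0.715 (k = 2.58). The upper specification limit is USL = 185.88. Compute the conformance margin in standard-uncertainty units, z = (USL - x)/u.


u = U / k = 0.715 / 2.58 = 0.27713178
margin = |USL - x| = |185.88 - 185.589| = 0.291
z = margin / u = 0.291 / 0.27713178
z = 1.0500

1.0500


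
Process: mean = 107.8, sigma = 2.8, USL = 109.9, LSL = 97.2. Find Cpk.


Cpu = (USL - mean) / (3*sigma) = (109.9 - 107.8) / (3*2.8) = 0.2500
Cpl = (mean - LSL) / (3*sigma) = (107.8 - 97.2) / (3*2.8) = 1.2619
Cpk = min(Cpu, Cpl) = 0.2500

0.2500


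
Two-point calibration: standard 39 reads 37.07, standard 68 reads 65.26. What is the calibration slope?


slope = (y2 - y1) / (x2 - x1)
= (65.26 - 37.07) / (68 - 39)
= 28.1900 / 29
= 0.9721

0.9721


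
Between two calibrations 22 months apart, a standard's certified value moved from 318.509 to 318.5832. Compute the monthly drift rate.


rate = (v2 - v1) / months
= (318.5832 - 318.509) / 22
= 0.0742 / 22
= 0.0034

0.0034


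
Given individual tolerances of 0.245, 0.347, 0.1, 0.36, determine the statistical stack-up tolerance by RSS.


RSS = sqrt(0.245^2 + 0.347^2 + 0.1^2 + 0.36^2)
= sqrt(0.320034)
= 0.5657

0.5657


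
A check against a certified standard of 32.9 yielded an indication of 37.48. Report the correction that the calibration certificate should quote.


Correction = standard - reading
= 32.9 - 37.48
= -4.5800

-4.5800


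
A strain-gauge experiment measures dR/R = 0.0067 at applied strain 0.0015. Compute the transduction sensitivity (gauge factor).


GF = (dR/R) / epsilon
= 0.0067 / 0.0015
= 4.4667

4.4667


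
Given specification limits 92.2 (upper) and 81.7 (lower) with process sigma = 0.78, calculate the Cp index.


Cp = (USL - LSL) / (6 * sigma)
= (92.2 - 81.7) / (6 * 0.78)
= 10.5000 / 4.6800
= 2.2436

2.2436


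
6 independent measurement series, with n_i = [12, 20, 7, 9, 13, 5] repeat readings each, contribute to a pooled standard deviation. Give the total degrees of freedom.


nu = sum_i (n_i - 1)
nu = ((12 - 1) + (20 - 1) + (7 - 1) + (9 - 1) + (13 - 1) + (5 - 1))
nu = 11 + 19 + 6 + 8 + 12 + 4
nu = 60

60


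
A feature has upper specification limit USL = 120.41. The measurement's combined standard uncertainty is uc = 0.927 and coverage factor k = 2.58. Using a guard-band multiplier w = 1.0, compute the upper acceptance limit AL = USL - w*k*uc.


U = k * uc = 2.58 * 0.927 = 2.39166
guard band g = w * U = 1.0 * 2.39166 = 2.39166
AL = USL - g = 120.41 - 2.39166
AL = 118.0183

118.0183


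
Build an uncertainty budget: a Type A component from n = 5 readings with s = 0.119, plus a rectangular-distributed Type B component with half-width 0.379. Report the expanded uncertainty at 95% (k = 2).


u_A = s / sqrt(n) = 0.119 / sqrt(5) = 0.053218418
u_B = half_width / sqrt(3) = 0.379 / sqrt(3) = 0.21881575
uc = sqrt(u_A^2 + u_B^2) = sqrt(0.053218418^2 + 0.21881575^2) = 0.22519443
U = k * uc = 2 * 0.22519443
U = 0.4504

0.4504


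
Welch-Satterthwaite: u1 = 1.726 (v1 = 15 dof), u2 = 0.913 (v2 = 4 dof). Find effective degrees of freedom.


uc = sqrt(u1^2 + u2^2) = sqrt(1.726^2 + 0.913^2) = 1.9525995
v_eff = uc^4 / (u1^4/v1 + u2^4/v2)
= 1.9525995^4 / (1.726^4/15 + 0.913^4/4)
= 14.53626 / 0.76536891
v_eff = 18.9925

18.9925


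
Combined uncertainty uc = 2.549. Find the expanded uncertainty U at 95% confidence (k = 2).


U = k * uc
U = 2 * 2.549
U = 5.0980

5.0980


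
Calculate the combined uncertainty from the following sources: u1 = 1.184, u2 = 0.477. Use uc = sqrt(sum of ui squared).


uc = sqrt(1.184^2 + 0.477^2)
uc = sqrt(1.629385)
uc = 1.2765

1.2765


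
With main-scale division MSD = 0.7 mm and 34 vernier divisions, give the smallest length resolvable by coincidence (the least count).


LC = MSD / n_div
= 0.7 / 34
= 0.0206

0.0206


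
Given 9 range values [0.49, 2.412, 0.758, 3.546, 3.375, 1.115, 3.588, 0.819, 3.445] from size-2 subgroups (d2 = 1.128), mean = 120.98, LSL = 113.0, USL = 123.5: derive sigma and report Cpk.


R_bar = (0.49 + 2.412 + 0.758 + 3.546 + 3.375 + 1.115 + 3.588 + 0.819 + 3.445) / 9 = 2.172
sigma = R_bar / d2 = 2.172 / 1.128 = 1.9255319
Cp = (USL - LSL)/(6*sigma) = (123.5 - 113.0)/(6*1.9255319) = 0.9088
Cpu = (123.5 - 120.98)/(3*1.9255319) = 0.4362
Cpl = (120.98 - 113.0)/(3*1.9255319) = 1.3814
Cpk = min(Cpu, Cpl) = 0.4362

0.4362


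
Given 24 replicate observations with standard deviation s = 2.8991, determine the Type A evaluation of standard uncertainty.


u_A = s / sqrt(n)
u_A = 2.8991 / sqrt(24)
u_A = 2.8991 / 4.8989795
u_A = 0.5918

0.5918


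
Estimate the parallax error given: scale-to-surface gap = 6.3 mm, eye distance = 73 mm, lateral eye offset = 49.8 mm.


error = h * offset / d
= 6.3 * 49.8 / 73
= 4.2978

4.2978


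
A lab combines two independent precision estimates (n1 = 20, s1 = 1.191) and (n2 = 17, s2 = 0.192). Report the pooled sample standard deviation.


s_p = sqrt(((n1-1)*s1^2 + (n2-1)*s2^2) / (n1+n2-2))
numerator = (20-1)*1.191^2 + (17-1)*0.192^2 = 26.951139 + 0.589824 = 27.540963
denominator = 20 + 17 - 2 = 35
s_p^2 = 27.540963 / 35 = 0.78688466
s_p = sqrt(0.78688466) = 0.8871

0.8871


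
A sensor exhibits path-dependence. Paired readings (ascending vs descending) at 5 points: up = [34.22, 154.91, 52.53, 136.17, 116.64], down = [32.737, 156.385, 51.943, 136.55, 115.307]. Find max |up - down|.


|34.22 - 32.737| = 1.4830
|154.91 - 156.385| = 1.4750
|52.53 - 51.943| = 0.5870
|136.17 - 136.55| = 0.3800
|116.64 - 115.307| = 1.3330
hysteresis = max(diffs) = 1.4830

1.4830


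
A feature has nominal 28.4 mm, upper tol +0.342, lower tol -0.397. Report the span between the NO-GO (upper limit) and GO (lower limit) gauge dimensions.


GO = nominal - lower_tol (smallest hole = maximum material condition)
GO = 28.4 - 0.397 = 28.003
NO-GO = nominal + upper_tol (largest hole = least material condition)
NO-GO = 28.4 + 0.342 = 28.742
spread = NO-GO - GO = 28.742 - 28.003 = 0.7390

0.7390


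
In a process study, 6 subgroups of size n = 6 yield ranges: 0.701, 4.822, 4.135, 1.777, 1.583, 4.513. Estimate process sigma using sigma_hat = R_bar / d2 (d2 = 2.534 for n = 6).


R_bar = (0.701 + 4.822 + 4.135 + 1.777 + 1.583 + 4.513) / 6
R_bar = 17.531 / 6 = 2.9218333
sigma_hat = R_bar / d2 = 2.9218333 / 2.534 = 1.1531

1.1531


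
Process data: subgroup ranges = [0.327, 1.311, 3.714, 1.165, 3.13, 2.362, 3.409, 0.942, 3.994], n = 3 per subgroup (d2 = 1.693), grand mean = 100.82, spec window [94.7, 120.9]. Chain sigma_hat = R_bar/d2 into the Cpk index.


R_bar = (0.327 + 1.311 + 3.714 + 1.165 + 3.13 + 2.362 + 3.409 + 0.942 + 3.994) / 9 = 2.2615556
sigma = R_bar / d2 = 2.2615556 / 1.693 = 1.3358273
Cp = (USL - LSL)/(6*sigma) = (120.9 - 94.7)/(6*1.3358273) = 3.2689
Cpu = (120.9 - 100.82)/(3*1.3358273) = 5.0106
Cpl = (100.82 - 94.7)/(3*1.3358273) = 1.5271
Cpk = min(Cpu, Cpl) = 1.5271

1.5271


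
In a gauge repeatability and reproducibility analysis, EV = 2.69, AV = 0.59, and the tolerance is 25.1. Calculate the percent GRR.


GRR = sqrt(EV^2 + AV^2) = sqrt(2.69^2 + 0.59^2) = 2.7539426
%GRR = GRR / tol * 100 = 2.7539426 / 25.1 * 100
%GRR = 10.9719

10.9719


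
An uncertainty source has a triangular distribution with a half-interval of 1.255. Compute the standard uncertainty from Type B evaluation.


u_B = half_width / sqrt(6)
u_B = 1.255 / 2.4494897
u_B = 0.5124

0.5124


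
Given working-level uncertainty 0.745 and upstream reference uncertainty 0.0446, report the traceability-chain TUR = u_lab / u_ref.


TUR = u_lab / u_ref
= 0.745 / 0.0446
= 16.7040

16.7040


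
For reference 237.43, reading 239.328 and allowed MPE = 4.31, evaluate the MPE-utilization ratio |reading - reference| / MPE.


e = indication - reference = 239.328 - 237.43 = 1.8980
|e| = 1.8980
ratio = |e| / MPE = 1.8980 / 4.31
ratio = 0.4404

0.4404


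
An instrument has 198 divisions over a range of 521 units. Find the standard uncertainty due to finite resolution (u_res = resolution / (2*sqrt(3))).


resolution = range / divisions
resolution = 521 / 198 = 2.6313131
u_res = resolution / (2*sqrt(3))
u_res = 2.6313131 / 3.4641016
u_res = 0.7596

0.7596


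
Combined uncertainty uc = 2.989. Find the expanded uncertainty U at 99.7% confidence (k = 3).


U = k * uc
U = 3 * 2.989
U = 8.9670

8.9670


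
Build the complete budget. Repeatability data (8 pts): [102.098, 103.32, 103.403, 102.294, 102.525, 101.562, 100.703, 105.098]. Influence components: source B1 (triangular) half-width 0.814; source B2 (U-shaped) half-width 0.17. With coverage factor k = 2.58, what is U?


mean = (102.098 + 103.32 + 103.403 + 102.294 + 102.525 + 101.562 + 100.703 + 105.098) / 8 = 102.625375
s = sqrt(sum((x - mean)^2)/(n-1)) = 1.3323116
u_A = s / sqrt(n) = 1.3323116 / sqrt(8) = 0.47104328
u_B1 = 0.814 / sqrt(6) = 0.33231411
u_B2 = 0.17 / sqrt(2) = 0.12020815
uc = sqrt(0.47104328^2 + 0.33231411^2 + 0.12020815^2) = 0.58886708
U = k * uc = 2.58 * 0.58886708
U = 1.5193

1.5193


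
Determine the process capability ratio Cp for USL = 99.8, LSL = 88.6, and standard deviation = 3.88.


Cp = (USL - LSL) / (6 * sigma)
= (99.8 - 88.6) / (6 * 3.88)
= 11.2000 / 23.2800
= 0.4811

0.4811


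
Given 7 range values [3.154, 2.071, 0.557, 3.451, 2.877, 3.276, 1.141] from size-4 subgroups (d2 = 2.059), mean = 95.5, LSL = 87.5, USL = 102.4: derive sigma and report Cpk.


R_bar = (3.154 + 2.071 + 0.557 + 3.451 + 2.877 + 3.276 + 1.141) / 7 = 2.361
sigma = R_bar / d2 = 2.361 / 2.059 = 1.1466731
Cp = (USL - LSL)/(6*sigma) = (102.4 - 87.5)/(6*1.1466731) = 2.1657
Cpu = (102.4 - 95.5)/(3*1.1466731) = 2.0058
Cpl = (95.5 - 87.5)/(3*1.1466731) = 2.3256
Cpk = min(Cpu, Cpl) = 2.0058

2.0058
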